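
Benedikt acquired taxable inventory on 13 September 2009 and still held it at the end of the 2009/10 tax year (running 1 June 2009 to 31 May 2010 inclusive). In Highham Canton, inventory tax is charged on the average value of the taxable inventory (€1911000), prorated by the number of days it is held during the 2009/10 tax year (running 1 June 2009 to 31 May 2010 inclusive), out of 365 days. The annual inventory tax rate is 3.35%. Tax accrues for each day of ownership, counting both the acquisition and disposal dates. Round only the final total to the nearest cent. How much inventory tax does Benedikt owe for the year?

Days held (13 September 2009 – 31 May 2010): 261 out of 365
Tax = €1911000 × 3.35% × 261/365 = €45777.6123

€45777.61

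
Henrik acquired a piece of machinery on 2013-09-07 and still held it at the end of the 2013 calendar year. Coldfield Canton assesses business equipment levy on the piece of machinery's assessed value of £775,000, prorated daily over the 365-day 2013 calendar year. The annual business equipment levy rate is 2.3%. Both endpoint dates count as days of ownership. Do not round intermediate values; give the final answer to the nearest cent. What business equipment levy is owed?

Days held (2013-09-07 to 2013-12-31): 116 out of 365
Tax = £775,000 × 2.3% × 116/365 = £5,664.9315

£5,664.93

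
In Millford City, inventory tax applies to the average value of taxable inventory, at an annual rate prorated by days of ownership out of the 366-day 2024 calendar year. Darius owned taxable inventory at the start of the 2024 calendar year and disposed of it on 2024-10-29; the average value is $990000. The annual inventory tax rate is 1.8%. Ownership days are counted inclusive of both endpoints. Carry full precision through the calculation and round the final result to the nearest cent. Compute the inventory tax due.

Days held (2024-01-01 to 2024-10-29): 303 out of 366
Tax = $990000 × 1.8% × 303/366 = $14752.6230

$14752.62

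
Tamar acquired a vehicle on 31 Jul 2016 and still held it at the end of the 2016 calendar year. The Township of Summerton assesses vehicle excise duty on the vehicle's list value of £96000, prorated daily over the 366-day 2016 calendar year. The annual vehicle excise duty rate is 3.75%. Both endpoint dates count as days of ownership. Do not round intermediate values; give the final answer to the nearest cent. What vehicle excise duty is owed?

£1514.75

Days held (31 Jul – 31 Dec 2016): 154 out of 366
Tax = £96000 × 3.75% × 154/366 = £1514.7541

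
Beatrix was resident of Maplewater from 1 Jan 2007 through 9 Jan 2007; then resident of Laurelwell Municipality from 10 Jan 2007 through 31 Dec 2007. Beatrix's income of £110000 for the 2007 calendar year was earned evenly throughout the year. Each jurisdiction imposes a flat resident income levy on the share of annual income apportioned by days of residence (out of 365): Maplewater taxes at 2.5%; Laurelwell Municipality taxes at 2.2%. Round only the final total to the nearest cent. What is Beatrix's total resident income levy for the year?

£2428.14

Maplewater, 1 Jan – 9 Jan 2007: 9 days → £110000 × 2.5% × 9/365 = £67.8082
Laurelwell Municipality, 10 Jan – 31 Dec 2007: 356 days → £110000 × 2.2% × 356/365 = £2360.3288
Total = £2428.1370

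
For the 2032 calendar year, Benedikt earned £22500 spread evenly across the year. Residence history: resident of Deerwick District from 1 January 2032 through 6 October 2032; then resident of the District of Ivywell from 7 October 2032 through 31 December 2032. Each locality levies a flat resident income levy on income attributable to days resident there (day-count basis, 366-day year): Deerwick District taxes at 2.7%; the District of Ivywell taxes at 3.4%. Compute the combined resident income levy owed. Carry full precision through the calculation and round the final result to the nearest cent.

£644.51

Deerwick District, 1 January – 6 October 2032: 280 days → £22500 × 2.7% × 280/366 = £464.7541
The District of Ivywell, 7 October – 31 December 2032: 86 days → £22500 × 3.4% × 86/366 = £179.7541
Total = £644.5082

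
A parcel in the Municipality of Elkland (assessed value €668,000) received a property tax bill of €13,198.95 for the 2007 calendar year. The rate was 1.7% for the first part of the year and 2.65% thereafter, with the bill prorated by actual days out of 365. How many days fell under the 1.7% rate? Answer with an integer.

259 days

Let d = days at the first rate; then 365 − d days at the second rate.
€668,000 × [1.7%·d + 2.65%·(365−d)] / 365 = €13,198.95
Solving gives d = 259, so the new rate took effect on September 17, 2007.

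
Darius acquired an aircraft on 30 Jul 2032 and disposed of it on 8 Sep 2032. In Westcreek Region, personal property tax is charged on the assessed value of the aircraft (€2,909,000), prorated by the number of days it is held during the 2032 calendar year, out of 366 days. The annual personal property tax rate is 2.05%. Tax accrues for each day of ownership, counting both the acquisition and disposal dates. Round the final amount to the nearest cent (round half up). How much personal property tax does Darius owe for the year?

Days held (30 Jul – 8 Sep 2032): 41 out of 366
Tax = €2,909,000 × 2.05% × 41/366 = €6,680.3675

€6,680.37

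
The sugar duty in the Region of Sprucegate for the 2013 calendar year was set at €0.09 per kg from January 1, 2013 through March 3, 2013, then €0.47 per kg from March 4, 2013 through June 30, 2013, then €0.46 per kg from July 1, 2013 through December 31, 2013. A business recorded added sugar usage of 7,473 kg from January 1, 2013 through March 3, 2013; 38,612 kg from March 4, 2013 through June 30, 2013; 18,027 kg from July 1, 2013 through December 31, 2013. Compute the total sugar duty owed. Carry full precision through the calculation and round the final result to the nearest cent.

€27,112.63

January 1 – March 3, 2013: 7,473 kg at €0.09/kg → €672.57
March 4 – June 30, 2013: 38,612 kg at €0.47/kg → €18,147.64
July 1 – December 31, 2013: 18,027 kg at €0.46/kg → €8,292.42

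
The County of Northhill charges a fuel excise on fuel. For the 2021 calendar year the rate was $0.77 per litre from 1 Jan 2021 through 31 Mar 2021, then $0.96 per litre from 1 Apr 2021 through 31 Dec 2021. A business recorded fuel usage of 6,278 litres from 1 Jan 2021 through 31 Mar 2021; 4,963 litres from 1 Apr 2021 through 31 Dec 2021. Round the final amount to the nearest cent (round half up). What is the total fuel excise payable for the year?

1 Jan – 31 Mar 2021: 6,278 litres at $0.77/litre → $4,834.06
1 Apr – 31 Dec 2021: 4,963 litres at $0.96/litre → $4,764.48

$9,598.54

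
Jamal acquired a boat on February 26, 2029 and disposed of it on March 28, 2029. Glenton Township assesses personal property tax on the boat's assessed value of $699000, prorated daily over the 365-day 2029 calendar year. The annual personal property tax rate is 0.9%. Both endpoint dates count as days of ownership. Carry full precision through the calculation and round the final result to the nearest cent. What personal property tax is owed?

$534.30

Days held (February 26 – March 28, 2029): 31 out of 365
Tax = $699000 × 0.9% × 31/365 = $534.3041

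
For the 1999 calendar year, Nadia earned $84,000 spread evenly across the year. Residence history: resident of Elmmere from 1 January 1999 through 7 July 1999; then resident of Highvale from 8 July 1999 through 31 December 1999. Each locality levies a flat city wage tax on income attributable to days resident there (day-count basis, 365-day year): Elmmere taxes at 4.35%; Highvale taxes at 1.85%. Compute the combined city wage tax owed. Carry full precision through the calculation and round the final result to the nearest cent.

Elmmere, 1 January – 7 July 1999: 188 days → $84,000 × 4.35% × 188/365 = $1,882.0603
Highvale, 8 July – 31 December 1999: 177 days → $84,000 × 1.85% × 177/365 = $753.5836
Total = $2,635.6438

$2,635.64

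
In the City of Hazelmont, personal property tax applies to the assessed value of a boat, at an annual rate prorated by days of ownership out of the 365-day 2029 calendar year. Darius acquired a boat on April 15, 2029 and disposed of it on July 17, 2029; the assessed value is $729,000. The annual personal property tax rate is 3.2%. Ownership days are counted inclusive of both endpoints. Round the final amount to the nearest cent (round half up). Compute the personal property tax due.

Days held (April 15 – July 17, 2029): 94 out of 365
Tax = $729,000 × 3.2% × 94/365 = $6,007.7589

$6,007.76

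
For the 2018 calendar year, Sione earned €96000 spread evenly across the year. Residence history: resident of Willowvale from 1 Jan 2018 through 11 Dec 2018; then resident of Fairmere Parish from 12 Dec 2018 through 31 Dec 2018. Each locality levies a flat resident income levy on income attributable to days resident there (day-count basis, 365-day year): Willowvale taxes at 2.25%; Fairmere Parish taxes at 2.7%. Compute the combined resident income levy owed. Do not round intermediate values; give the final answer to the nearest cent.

€2183.67

Willowvale, 1 Jan – 11 Dec 2018: 345 days → €96000 × 2.25% × 345/365 = €2041.6438
Fairmere Parish, 12 Dec – 31 Dec 2018: 20 days → €96000 × 2.7% × 20/365 = €142.0274
Total = €2183.6712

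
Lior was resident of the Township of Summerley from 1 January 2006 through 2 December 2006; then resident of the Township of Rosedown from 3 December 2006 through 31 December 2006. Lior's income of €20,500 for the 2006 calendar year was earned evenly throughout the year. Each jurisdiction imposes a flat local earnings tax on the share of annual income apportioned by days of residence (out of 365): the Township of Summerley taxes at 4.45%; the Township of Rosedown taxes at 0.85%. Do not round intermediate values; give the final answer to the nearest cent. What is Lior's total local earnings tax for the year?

The Township of Summerley, 1 January – 2 December 2006: 336 days → €20,500 × 4.45% × 336/365 = €839.7699
The Township of Rosedown, 3 December – 31 December 2006: 29 days → €20,500 × 0.85% × 29/365 = €13.8445
Total = €853.6144

€853.61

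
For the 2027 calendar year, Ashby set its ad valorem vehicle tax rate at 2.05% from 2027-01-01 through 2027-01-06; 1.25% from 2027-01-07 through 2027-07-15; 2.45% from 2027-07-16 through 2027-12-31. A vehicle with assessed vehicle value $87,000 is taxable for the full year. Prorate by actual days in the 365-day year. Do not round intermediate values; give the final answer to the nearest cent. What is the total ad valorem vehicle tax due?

2027-01-01 to 2027-01-06: 6 days at 2.05% → $87,000 × 2.05% × 6/365 = $29.3178
2027-01-07 to 2027-07-15: 190 days at 1.25% → $87,000 × 1.25% × 190/365 = $566.0959
2027-07-16 to 2027-12-31: 169 days at 2.45% → $87,000 × 2.45% × 169/365 = $986.9137
Total = $1,582.3274

$1,582.33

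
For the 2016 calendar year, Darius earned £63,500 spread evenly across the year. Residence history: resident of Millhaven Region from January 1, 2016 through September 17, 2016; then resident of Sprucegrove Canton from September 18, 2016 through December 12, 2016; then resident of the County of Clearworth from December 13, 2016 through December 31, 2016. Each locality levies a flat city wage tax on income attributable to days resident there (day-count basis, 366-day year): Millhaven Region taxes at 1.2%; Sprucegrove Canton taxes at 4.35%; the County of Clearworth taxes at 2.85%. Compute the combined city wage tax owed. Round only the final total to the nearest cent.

Millhaven Region, January 1 – September 17, 2016: 261 days → £63,500 × 1.2% × 261/366 = £543.3934
Sprucegrove Canton, September 18 – December 12, 2016: 86 days → £63,500 × 4.35% × 86/366 = £649.0533
The County of Clearworth, December 13 – December 31, 2016: 19 days → £63,500 × 2.85% × 19/366 = £93.9488
Total = £1,286.3955

£1,286.40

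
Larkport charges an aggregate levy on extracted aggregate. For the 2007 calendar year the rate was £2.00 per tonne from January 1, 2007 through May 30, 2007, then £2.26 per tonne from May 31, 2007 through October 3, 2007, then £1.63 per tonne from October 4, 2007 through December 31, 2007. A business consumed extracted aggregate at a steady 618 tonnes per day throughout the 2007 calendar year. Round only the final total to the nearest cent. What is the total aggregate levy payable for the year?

£451034.94

January 1 – May 30, 2007: 150 days × 618 tonnes/day = 92,700 tonnes at £2.00/tonne → £185400.00
May 31 – October 3, 2007: 126 days × 618 tonnes/day = 77,868 tonnes at £2.26/tonne → £175981.68
October 4 – December 31, 2007: 89 days × 618 tonnes/day = 55,002 tonnes at £1.63/tonne → £89653.26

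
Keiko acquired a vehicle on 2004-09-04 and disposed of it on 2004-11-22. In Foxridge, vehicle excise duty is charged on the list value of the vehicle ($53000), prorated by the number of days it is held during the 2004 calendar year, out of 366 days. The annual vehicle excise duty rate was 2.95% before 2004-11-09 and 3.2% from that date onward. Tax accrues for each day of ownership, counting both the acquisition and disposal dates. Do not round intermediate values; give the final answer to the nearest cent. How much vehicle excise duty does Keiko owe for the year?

2004-09-04 to 2004-11-08: 66 days at 2.95% → $53000 × 2.95% × 66/366 = $281.9426
2004-11-09 to 2004-11-22: 14 days at 3.2% → $53000 × 3.2% × 14/366 = $64.8743
Total = $346.8169

$346.82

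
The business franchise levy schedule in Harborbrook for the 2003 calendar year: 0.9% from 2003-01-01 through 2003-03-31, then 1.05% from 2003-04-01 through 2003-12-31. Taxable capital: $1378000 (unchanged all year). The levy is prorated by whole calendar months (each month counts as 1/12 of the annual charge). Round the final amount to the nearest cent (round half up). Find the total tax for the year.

2003-01-01 to 2003-03-31: 3 months at 0.9% → $1378000 × 0.9% × 3/12 = $3100.5000
2003-04-01 to 2003-12-31: 9 months at 1.05% → $1378000 × 1.05% × 9/12 = $10851.7500
Total = $13952.2500

$13952.25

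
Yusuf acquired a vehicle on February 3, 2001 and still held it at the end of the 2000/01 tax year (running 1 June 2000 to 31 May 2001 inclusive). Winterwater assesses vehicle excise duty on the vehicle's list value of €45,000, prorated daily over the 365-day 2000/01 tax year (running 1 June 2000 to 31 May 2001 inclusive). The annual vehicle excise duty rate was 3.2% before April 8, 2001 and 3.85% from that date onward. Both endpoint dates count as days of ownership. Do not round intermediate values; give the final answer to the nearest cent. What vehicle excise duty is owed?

February 3 – April 7, 2001: 64 days at 3.2% → €45,000 × 3.2% × 64/365 = €252.4932
April 8 – May 31, 2001: 54 days at 3.85% → €45,000 × 3.85% × 54/365 = €256.3151
Total = €508.8082

€508.81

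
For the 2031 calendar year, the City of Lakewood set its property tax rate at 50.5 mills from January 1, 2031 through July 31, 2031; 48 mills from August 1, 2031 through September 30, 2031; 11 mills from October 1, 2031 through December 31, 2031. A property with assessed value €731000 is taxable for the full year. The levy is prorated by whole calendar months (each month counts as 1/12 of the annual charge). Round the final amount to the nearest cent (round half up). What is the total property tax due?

January 1 – July 31, 2031: 7 months at 50.5 mills → €731000 × 5.05% × 7/12 = €21534.0417
August 1 – September 30, 2031: 2 months at 48 mills → €731000 × 4.8% × 2/12 = €5848.0000
October 1 – December 31, 2031: 3 months at 11 mills → €731000 × 1.1% × 3/12 = €2010.2500
Total = €29392.2917

€29392.29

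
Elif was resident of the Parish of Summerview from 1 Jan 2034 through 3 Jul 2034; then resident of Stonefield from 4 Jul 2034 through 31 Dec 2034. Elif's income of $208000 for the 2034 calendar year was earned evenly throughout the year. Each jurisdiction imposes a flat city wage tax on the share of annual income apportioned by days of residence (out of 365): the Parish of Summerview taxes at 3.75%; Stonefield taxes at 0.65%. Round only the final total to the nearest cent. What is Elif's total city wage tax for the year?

The Parish of Summerview, 1 Jan – 3 Jul 2034: 184 days → $208000 × 3.75% × 184/365 = $3932.0548
Stonefield, 4 Jul – 31 Dec 2034: 181 days → $208000 × 0.65% × 181/365 = $670.4438
Total = $4602.4986

$4602.50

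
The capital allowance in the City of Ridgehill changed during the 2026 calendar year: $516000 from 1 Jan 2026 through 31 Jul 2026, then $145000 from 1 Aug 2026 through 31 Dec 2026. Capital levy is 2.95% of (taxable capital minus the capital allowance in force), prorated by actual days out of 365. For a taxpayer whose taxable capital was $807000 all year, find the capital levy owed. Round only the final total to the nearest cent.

1 Jan – 31 Jul 2026: 212 days, exemption $516000 → ($807000 − $516000) × 2.95% × 212/365 = $4986.0658
1 Aug – 31 Dec 2026: 153 days, exemption $145000 → ($807000 − $145000) × 2.95% × 153/365 = $8186.1288
Total = $13172.1945

$13172.19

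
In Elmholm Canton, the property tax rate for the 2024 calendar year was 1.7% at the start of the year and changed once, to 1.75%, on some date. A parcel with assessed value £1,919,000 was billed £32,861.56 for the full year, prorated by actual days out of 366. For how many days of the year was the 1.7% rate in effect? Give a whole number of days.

Let d = days at the first rate; then 366 − d days at the second rate.
£1,919,000 × [1.7%·d + 1.75%·(366−d)] / 366 = £32,861.56
Solving gives d = 275, so the new rate took effect on 2 October 2024.

275 days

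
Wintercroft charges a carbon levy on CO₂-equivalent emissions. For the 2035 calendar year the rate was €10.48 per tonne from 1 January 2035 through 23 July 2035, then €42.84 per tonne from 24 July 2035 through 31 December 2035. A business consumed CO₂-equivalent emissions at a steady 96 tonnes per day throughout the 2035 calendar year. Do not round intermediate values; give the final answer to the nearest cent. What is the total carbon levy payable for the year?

€867375.36

1 January – 23 July 2035: 204 days × 96 tonnes/day = 19,584 tonnes at €10.48/tonne → €205240.32
24 July – 31 December 2035: 161 days × 96 tonnes/day = 15,456 tonnes at €42.84/tonne → €662135.04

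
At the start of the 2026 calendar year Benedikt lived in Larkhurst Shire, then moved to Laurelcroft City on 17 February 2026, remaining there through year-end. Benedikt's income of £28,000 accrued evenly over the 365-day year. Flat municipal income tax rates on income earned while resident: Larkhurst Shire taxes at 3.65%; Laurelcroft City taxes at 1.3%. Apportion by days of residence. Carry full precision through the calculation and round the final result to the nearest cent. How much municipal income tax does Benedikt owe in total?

£448.73

Larkhurst Shire, 1 January – 16 February 2026: 47 days → £28,000 × 3.65% × 47/365 = £131.6000
Laurelcroft City, 17 February – 31 December 2026: 318 days → £28,000 × 1.3% × 318/365 = £317.1288
Total = £448.7288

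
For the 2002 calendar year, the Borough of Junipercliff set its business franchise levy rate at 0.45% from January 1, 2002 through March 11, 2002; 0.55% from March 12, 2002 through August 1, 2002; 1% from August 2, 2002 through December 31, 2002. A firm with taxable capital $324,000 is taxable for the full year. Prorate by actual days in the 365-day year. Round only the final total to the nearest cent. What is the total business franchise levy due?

January 1 – March 11, 2002: 70 days at 0.45% → $324,000 × 0.45% × 70/365 = $279.6164
March 12 – August 1, 2002: 143 days at 0.55% → $324,000 × 0.55% × 143/365 = $698.1534
August 2 – December 31, 2002: 152 days at 1% → $324,000 × 1% × 152/365 = $1,349.2603
Total = $2,327.0301

$2,327.03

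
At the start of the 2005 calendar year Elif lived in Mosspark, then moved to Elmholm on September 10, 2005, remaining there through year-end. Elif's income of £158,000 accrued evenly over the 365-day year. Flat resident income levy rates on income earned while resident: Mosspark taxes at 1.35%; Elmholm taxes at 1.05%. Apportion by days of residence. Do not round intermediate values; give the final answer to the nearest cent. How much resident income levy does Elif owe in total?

Mosspark, January 1 – September 9, 2005: 252 days → £158,000 × 1.35% × 252/365 = £1,472.6466
Elmholm, September 10 – December 31, 2005: 113 days → £158,000 × 1.05% × 113/365 = £513.6082
Total = £1,986.2548

£1,986.25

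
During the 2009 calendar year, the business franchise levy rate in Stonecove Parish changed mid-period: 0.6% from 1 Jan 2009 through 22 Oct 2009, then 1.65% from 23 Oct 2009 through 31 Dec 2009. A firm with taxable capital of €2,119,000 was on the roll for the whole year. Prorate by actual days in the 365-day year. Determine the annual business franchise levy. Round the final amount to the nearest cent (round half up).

1 Jan – 22 Oct 2009: 295 days at 0.6% → €2,119,000 × 0.6% × 295/365 = €10,275.6986
23 Oct – 31 Dec 2009: 70 days at 1.65% → €2,119,000 × 1.65% × 70/365 = €6,705.3288
Total = €16,981.0274

€16,981.03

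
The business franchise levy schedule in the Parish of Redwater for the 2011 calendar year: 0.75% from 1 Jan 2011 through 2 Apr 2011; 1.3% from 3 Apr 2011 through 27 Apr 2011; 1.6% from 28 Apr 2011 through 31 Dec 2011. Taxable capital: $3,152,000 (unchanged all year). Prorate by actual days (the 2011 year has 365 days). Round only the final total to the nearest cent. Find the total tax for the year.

1 Jan – 2 Apr 2011: 92 days at 0.75% → $3,152,000 × 0.75% × 92/365 = $5,958.5753
3 Apr – 27 Apr 2011: 25 days at 1.3% → $3,152,000 × 1.3% × 25/365 = $2,806.5753
28 Apr – 31 Dec 2011: 248 days at 1.6% → $3,152,000 × 1.6% × 248/365 = $34,266.1260
Total = $43,031.2767

$43,031.28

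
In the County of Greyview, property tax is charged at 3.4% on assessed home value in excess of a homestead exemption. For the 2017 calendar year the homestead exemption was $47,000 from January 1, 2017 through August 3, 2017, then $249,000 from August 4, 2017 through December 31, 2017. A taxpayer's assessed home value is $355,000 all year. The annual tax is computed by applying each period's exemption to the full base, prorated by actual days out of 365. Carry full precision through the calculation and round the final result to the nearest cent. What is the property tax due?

$7,649.53

January 1 – August 3, 2017: 215 days, exemption $47,000 → ($355,000 − $47,000) × 3.4% × 215/365 = $6,168.4384
August 4 – December 31, 2017: 150 days, exemption $249,000 → ($355,000 − $249,000) × 3.4% × 150/365 = $1,481.0959
Total = $7,649.5342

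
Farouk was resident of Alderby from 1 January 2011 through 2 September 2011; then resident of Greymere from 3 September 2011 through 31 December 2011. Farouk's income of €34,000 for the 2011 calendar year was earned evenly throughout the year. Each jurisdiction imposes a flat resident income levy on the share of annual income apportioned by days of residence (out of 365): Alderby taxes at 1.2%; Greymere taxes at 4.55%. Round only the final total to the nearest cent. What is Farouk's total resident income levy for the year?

€782.47

Alderby, 1 January – 2 September 2011: 245 days → €34,000 × 1.2% × 245/365 = €273.8630
Greymere, 3 September – 31 December 2011: 120 days → €34,000 × 4.55% × 120/365 = €508.6027
Total = €782.4658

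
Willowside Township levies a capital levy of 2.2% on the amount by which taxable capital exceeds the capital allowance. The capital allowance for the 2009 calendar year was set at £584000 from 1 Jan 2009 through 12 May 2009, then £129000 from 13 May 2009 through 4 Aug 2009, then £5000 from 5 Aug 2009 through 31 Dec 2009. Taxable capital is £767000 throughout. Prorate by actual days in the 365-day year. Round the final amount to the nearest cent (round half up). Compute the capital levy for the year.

£11529.57

1 Jan – 12 May 2009: 132 days, exemption £584000 → (£767000 − £584000) × 2.2% × 132/365 = £1455.9781
13 May – 4 Aug 2009: 84 days, exemption £129000 → (£767000 − £129000) × 2.2% × 84/365 = £3230.2027
5 Aug – 31 Dec 2009: 149 days, exemption £5000 → (£767000 − £5000) × 2.2% × 149/365 = £6843.3863
Total = £11529.5671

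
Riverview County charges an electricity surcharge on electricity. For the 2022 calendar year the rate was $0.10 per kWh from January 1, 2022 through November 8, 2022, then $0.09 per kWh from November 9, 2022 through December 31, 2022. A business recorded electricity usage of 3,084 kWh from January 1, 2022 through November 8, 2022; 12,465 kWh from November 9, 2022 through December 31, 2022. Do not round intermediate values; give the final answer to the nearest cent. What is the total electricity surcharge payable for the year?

$1430.25

January 1 – November 8, 2022: 3,084 kWh at $0.10/kWh → $308.40
November 9 – December 31, 2022: 12,465 kWh at $0.09/kWh → $1121.85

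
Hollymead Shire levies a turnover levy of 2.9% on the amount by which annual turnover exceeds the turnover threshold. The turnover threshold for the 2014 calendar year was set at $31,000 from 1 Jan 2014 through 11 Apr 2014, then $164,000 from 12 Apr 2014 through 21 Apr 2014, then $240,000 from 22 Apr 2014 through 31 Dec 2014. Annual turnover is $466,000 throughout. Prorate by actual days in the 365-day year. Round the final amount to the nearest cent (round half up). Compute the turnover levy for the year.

$8,291.54

1 Jan – 11 Apr 2014: 101 days, exemption $31,000 → ($466,000 − $31,000) × 2.9% × 101/365 = $3,490.7260
12 Apr – 21 Apr 2014: 10 days, exemption $164,000 → ($466,000 − $164,000) × 2.9% × 10/365 = $239.9452
22 Apr – 31 Dec 2014: 254 days, exemption $240,000 → ($466,000 − $240,000) × 2.9% × 254/365 = $4,560.8658
Total = $8,291.5370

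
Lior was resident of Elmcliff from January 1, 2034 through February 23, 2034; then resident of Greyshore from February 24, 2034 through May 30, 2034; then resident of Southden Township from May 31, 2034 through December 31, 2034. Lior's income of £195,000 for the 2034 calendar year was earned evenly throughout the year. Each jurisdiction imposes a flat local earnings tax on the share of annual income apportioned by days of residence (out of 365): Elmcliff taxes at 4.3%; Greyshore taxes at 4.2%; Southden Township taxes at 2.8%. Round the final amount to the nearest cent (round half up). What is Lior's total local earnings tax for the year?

£6,610.77

Elmcliff, January 1 – February 23, 2034: 54 days → £195,000 × 4.3% × 54/365 = £1,240.5205
Greyshore, February 24 – May 30, 2034: 96 days → £195,000 × 4.2% × 96/365 = £2,154.0822
Southden Township, May 31 – December 31, 2034: 215 days → £195,000 × 2.8% × 215/365 = £3,216.1644
Total = £6,610.7671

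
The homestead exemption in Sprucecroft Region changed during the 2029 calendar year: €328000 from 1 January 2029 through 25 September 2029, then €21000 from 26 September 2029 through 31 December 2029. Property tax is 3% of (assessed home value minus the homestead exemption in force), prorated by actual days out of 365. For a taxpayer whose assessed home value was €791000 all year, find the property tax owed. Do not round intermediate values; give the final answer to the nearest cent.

1 January – 25 September 2029: 268 days, exemption €328000 → (€791000 − €328000) × 3% × 268/365 = €10198.6849
26 September – 31 December 2029: 97 days, exemption €21000 → (€791000 − €21000) × 3% × 97/365 = €6138.9041
Total = €16337.5890

€16337.59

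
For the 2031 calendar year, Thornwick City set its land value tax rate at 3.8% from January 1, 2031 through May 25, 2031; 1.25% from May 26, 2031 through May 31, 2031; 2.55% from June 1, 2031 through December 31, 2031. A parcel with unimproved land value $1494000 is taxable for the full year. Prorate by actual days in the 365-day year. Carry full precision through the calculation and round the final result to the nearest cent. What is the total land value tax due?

$45196.57

January 1 – May 25, 2031: 145 days at 3.8% → $1494000 × 3.8% × 145/365 = $22553.2603
May 26 – May 31, 2031: 6 days at 1.25% → $1494000 × 1.25% × 6/365 = $306.9863
June 1 – December 31, 2031: 214 days at 2.55% → $1494000 × 2.55% × 214/365 = $22336.3233
Total = $45196.5699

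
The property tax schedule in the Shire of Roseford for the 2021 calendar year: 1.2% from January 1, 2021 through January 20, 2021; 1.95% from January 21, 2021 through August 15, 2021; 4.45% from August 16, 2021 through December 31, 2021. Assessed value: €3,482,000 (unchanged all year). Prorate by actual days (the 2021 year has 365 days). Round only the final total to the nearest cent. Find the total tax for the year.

€99,380.10

January 1 – January 20, 2021: 20 days at 1.2% → €3,482,000 × 1.2% × 20/365 = €2,289.5342
January 21 – August 15, 2021: 207 days at 1.95% → €3,482,000 × 1.95% × 207/365 = €38,507.1041
August 16 – December 31, 2021: 138 days at 4.45% → €3,482,000 × 4.45% × 138/365 = €58,583.4575
Total = €99,380.0959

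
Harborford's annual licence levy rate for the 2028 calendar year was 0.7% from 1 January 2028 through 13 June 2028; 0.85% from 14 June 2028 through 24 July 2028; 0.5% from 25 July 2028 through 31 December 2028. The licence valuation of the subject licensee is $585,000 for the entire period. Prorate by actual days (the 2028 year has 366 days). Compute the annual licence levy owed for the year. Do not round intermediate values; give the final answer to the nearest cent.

1 January – 13 June 2028: 165 days at 0.7% → $585,000 × 0.7% × 165/366 = $1,846.1066
14 June – 24 July 2028: 41 days at 0.85% → $585,000 × 0.85% × 41/366 = $557.0287
25 July – 31 December 2028: 160 days at 0.5% → $585,000 × 0.5% × 160/366 = $1,278.6885
Total = $3,681.8238

$3,681.82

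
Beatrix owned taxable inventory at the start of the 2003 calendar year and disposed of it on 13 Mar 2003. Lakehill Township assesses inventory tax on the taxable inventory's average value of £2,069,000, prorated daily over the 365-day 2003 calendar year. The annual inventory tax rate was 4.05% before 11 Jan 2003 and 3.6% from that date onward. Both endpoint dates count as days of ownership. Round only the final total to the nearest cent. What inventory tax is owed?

£14,947.82

1 Jan – 10 Jan 2003: 10 days at 4.05% → £2,069,000 × 4.05% × 10/365 = £2,295.7397
11 Jan – 13 Mar 2003: 62 days at 3.6% → £2,069,000 × 3.6% × 62/365 = £12,652.0767
Total = £14,947.8164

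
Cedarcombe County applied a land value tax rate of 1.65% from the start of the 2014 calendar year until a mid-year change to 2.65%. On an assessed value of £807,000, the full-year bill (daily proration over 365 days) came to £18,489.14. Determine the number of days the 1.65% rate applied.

131 days

Let d = days at the first rate; then 365 − d days at the second rate.
£807,000 × [1.65%·d + 2.65%·(365−d)] / 365 = £18,489.14
Solving gives d = 131, so the new rate took effect on 12 May 2014.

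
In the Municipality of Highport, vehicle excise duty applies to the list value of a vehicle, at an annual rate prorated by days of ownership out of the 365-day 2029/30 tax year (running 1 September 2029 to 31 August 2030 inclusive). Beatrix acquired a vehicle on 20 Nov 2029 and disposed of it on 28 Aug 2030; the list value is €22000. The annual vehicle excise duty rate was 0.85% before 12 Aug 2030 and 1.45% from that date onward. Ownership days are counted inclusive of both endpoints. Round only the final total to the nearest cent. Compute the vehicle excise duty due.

20 Nov 2029 – 11 Aug 2030: 265 days at 0.85% → €22000 × 0.85% × 265/365 = €135.7671
12 Aug – 28 Aug 2030: 17 days at 1.45% → €22000 × 1.45% × 17/365 = €14.8575
Total = €150.6247

€150.62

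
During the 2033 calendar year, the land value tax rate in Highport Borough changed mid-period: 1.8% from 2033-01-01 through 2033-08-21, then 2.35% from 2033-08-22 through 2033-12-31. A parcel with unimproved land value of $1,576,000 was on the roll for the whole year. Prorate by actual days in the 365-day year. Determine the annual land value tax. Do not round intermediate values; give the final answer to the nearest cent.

$31,502.73

2033-01-01 to 2033-08-21: 233 days at 1.8% → $1,576,000 × 1.8% × 233/365 = $18,108.8877
2033-08-22 to 2033-12-31: 132 days at 2.35% → $1,576,000 × 2.35% × 132/365 = $13,393.8411
Total = $31,502.7288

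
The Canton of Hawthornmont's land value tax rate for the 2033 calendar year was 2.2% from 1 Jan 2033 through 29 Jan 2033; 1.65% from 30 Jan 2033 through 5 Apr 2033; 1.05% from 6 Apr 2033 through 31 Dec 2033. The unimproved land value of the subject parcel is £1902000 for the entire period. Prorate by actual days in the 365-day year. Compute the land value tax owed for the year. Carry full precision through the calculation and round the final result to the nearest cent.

1 Jan – 29 Jan 2033: 29 days at 2.2% → £1902000 × 2.2% × 29/365 = £3324.5918
30 Jan – 5 Apr 2033: 66 days at 1.65% → £1902000 × 1.65% × 66/365 = £5674.7342
6 Apr – 31 Dec 2033: 270 days at 1.05% → £1902000 × 1.05% × 270/365 = £14773.0685
Total = £23772.3945

£23772.39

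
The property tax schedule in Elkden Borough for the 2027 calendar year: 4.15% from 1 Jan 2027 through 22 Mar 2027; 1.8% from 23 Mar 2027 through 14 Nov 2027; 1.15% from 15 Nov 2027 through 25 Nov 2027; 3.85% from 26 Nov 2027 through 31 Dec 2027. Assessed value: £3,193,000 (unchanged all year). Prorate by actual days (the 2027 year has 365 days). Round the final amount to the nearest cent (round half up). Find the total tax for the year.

1 Jan – 22 Mar 2027: 81 days at 4.15% → £3,193,000 × 4.15% × 81/365 = £29,406.2178
23 Mar – 14 Nov 2027: 237 days at 1.8% → £3,193,000 × 1.8% × 237/365 = £37,318.7342
15 Nov – 25 Nov 2027: 11 days at 1.15% → £3,193,000 × 1.15% × 11/365 = £1,106.6151
26 Nov – 31 Dec 2027: 36 days at 3.85% → £3,193,000 × 3.85% × 36/365 = £12,124.6521
Total = £79,956.2192

£79,956.22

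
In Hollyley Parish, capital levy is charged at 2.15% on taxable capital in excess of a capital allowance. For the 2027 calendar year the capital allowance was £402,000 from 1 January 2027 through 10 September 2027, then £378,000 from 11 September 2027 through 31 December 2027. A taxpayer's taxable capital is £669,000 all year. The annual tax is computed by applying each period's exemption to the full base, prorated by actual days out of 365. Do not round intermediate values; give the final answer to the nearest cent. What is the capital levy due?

1 January – 10 September 2027: 253 days, exemption £402,000 → (£669,000 − £402,000) × 2.15% × 253/365 = £3,979.0315
11 September – 31 December 2027: 112 days, exemption £378,000 → (£669,000 − £378,000) × 2.15% × 112/365 = £1,919.8027
Total = £5,898.8342

£5,898.83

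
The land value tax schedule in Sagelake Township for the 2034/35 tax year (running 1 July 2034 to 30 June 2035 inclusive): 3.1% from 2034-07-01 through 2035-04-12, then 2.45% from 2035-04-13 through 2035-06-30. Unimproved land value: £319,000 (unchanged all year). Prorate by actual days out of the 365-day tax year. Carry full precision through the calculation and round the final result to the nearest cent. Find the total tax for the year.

£9,440.22

2034-07-01 to 2035-04-12: 286 days at 3.1% → £319,000 × 3.1% × 286/365 = £7,748.6411
2035-04-13 to 2035-06-30: 79 days at 2.45% → £319,000 × 2.45% × 79/365 = £1,691.5740
Total = £9,440.2151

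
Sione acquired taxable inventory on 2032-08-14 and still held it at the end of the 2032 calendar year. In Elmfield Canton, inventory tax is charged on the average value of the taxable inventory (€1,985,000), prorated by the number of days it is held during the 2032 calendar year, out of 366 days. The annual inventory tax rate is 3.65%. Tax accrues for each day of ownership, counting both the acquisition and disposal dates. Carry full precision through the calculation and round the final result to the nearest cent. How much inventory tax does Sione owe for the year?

€27,714.07

Days held (2032-08-14 to 2032-12-31): 140 out of 366
Tax = €1,985,000 × 3.65% × 140/366 = €27,714.0710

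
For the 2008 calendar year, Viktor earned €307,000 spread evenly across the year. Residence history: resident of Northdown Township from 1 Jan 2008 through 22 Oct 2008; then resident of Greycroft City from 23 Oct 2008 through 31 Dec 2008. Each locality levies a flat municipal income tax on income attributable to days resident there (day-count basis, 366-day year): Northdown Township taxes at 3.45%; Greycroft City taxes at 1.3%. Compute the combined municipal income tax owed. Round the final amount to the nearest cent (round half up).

€9,329.11

Northdown Township, 1 Jan – 22 Oct 2008: 296 days → €307,000 × 3.45% × 296/366 = €8,565.8033
Greycroft City, 23 Oct – 31 Dec 2008: 70 days → €307,000 × 1.3% × 70/366 = €763.3060
Total = €9,329.1093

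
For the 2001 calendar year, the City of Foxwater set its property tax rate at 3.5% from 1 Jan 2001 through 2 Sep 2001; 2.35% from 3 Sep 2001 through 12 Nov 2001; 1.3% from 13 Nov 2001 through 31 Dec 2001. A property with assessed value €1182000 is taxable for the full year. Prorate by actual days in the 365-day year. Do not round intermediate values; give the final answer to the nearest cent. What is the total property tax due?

€35234.93

1 Jan – 2 Sep 2001: 245 days at 3.5% → €1182000 × 3.5% × 245/365 = €27768.9041
3 Sep – 12 Nov 2001: 71 days at 2.35% → €1182000 × 2.35% × 71/365 = €5403.1973
13 Nov – 31 Dec 2001: 49 days at 1.3% → €1182000 × 1.3% × 49/365 = €2062.8329
Total = €35234.9342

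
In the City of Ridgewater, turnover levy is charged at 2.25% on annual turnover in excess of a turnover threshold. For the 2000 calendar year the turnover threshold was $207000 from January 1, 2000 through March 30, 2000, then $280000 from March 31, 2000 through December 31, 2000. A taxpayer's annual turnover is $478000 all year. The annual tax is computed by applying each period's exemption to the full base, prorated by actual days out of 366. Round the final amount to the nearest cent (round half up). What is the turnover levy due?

January 1 – March 30, 2000: 90 days, exemption $207000 → ($478000 − $207000) × 2.25% × 90/366 = $1499.3852
March 31 – December 31, 2000: 276 days, exemption $280000 → ($478000 − $280000) × 2.25% × 276/366 = $3359.5082
Total = $4858.8934

$4858.89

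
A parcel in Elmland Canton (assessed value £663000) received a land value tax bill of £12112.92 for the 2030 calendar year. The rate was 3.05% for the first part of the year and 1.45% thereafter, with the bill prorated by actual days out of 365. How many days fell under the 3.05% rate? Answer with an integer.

86 days

Let d = days at the first rate; then 365 − d days at the second rate.
£663000 × [3.05%·d + 1.45%·(365−d)] / 365 = £12112.92
Solving gives d = 86, so the new rate took effect on March 28, 2030.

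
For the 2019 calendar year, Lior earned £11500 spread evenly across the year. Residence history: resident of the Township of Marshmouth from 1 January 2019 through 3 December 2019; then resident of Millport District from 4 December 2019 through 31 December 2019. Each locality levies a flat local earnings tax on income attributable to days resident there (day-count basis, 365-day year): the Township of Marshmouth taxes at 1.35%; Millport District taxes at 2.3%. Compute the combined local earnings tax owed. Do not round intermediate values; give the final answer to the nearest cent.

£163.63

The Township of Marshmouth, 1 January – 3 December 2019: 337 days → £11500 × 1.35% × 337/365 = £143.3404
Millport District, 4 December – 31 December 2019: 28 days → £11500 × 2.3% × 28/365 = £20.2904
Total = £163.6308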